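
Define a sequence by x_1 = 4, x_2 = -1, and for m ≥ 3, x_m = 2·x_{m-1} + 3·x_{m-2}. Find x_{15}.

3587230

Compute successive terms:
x_3 = 10  x_4 = 17  x_5 = 64  …  x_{12} = 132857  x_{13} = 398584  x_{14} = 1195739  x_{15} = 3587230.
(Characteristic roots are 3 and -1.)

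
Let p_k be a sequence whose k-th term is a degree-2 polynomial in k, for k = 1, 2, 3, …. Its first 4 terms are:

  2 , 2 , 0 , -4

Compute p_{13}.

-130

1st diffs: 0, -2, -4.
2nd diffs: -2, -2 (constant).
So p_k = -k^2 + 3k.
Evaluating at k = 13 gives p_{13} = -130.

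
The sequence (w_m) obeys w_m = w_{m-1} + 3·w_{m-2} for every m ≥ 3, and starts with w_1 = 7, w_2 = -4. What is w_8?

w_3 = 17; w_4 = 5; w_5 = 56; w_6 = 71; w_7 = 239; w_8 = 452.

452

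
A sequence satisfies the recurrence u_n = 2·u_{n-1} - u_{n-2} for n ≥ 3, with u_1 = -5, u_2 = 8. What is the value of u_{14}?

164

Compute successive terms:
u_3 = 21; u_4 = 34; u_5 = 47; …; u_{11} = 125; u_{12} = 138; u_{13} = 151; u_{14} = 164.
(Characteristic roots are 1 and 1.)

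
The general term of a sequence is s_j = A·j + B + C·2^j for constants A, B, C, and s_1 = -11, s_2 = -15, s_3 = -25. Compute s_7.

-377

At j = 1, 2, 3: A + B + 2C = -11; 2A + B + 4C = -15; 3A + B + 8C = -25.
Subtracting the first from the second: A + 2C = -4.
Subtracting the second from the third: A + 4C = -10.
Solving: C = -3, A = 2, then B = -7.
Hence s_7 = 2·7 + (-7) + (-3)·128 = -377.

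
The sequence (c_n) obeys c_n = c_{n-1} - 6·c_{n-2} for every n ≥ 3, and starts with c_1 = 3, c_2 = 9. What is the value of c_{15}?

1038951

Applying the relation repeatedly:
c_3 = -9, c_4 = -63, c_5 = -9, …, c_{12} = -6111, c_{13} = -200457, c_{14} = -163791, c_{15} = 1038951.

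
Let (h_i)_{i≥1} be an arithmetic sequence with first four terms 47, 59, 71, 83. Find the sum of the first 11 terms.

1177

Common difference d = 12.
h_i = 47 + (i - 1)·12.
h_{11} = 167; S = 11·(47 + 167)/2 = 1177.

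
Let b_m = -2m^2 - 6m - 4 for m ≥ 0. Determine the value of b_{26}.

b_{26} = -2·26^2 - 6·26 - 4 = -1512.

-1512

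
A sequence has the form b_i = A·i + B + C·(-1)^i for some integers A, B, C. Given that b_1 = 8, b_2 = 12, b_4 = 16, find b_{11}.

At i = 1, 2, 4: A + B - C = 8; 2A + B + C = 12; 4A + B + C = 16.
Subtracting the first from the second: A + 2C = 4.
Subtracting the second from the third: 2A = 4.
Solving: C = 1, A = 2, then B = 7.
Therefore b_{11} = 22 + 7 + 1·(-1) = 28.

28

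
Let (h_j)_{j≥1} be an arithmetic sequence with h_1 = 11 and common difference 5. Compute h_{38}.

h_j = 11 + (j - 1)·5.
h_{38} = 11 + 37·5 = 196.

196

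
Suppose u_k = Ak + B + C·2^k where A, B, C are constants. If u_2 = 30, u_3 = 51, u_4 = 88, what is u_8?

At k = 2, 3, 4: 2A + B + 4C = 30; 3A + B + 8C = 51; 4A + B + 16C = 88.
Subtracting the first from the second: A + 4C = 21.
Subtracting the second from the third: A + 8C = 37.
Solving: C = 4, A = 5, then B = 4.
Hence u_8 = 5·8 + 4 + 4·256 = 1068.

1068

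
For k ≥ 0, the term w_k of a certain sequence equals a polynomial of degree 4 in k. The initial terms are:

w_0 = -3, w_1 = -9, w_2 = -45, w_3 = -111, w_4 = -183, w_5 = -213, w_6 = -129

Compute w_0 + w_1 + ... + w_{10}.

1st diffs: -6, -36, -66, -72, -30, 84.
2nd diffs: -30, -30, -6, 42, 114.
3rd diffs: 0, 24, 48, 72.
4th diffs: 24, 24, 24 (constant).
Newton forward-difference form: w_k = -3 + (-6)·C(k,1) + (-30)·C(k,2) + 24·C(k,4).
Continuing: 165, 789, 1887, 3627.
Summing k = 0..10 (11 terms) gives 5775.

5775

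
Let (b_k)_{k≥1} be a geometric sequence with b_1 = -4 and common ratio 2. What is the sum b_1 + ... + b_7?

-508

b_k = (-4)·2^(k-1).
S = (-4)·(2^7 - 1)/(2 - 1) = (-4)·(128 - 1)/(1) = -508.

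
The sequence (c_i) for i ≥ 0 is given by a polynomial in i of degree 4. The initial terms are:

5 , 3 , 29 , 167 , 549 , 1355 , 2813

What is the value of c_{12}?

44069

1st diffs: -2, 26, 138, 382, 806, 1458.
2nd diffs: 28, 112, 244, 424, 652.
3rd diffs: 84, 132, 180, 228.
4th diffs: 48, 48, 48 (constant).
So c_i = 2i^4 + 2i^3 - 6i^2 + 5.
Evaluating at i = 12 gives c_{12} = 44069.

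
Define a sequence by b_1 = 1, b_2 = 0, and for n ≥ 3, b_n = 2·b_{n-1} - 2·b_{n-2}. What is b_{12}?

b_3 = -2, b_4 = -4, b_5 = -4, b_6 = 0, b_7 = 8, b_8 = 16, b_9 = 16, b_{10} = 0, b_{11} = -32, b_{12} = -64.

-64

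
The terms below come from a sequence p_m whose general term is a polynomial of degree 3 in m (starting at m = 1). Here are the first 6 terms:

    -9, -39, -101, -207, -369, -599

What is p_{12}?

-4079

1st diffs: -30, -62, -106, -162, -230.
2nd diffs: -32, -44, -56, -68.
3rd diffs: -12, -12, -12 (constant).
Newton forward-difference form: p_m = -9 + (-30)·C(m-1,1) + (-32)·C(m-1,2) + (-12)·C(m-1,3).
At m = 12: m-1 = 11, so p_{12} = -9 - 330 - 1760 - 1980 = -4079.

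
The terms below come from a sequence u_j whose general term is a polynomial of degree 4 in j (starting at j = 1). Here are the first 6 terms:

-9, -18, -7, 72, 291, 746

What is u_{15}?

43181

1st diffs: -9, 11, 79, 219, 455.
2nd diffs: 20, 68, 140, 236.
3rd diffs: 48, 72, 96.
4th diffs: 24, 24 (constant).
So u_j = j^4 - 2j^3 - 3j^2 - j - 4.
Evaluating at j = 15 gives u_{15} = 43181.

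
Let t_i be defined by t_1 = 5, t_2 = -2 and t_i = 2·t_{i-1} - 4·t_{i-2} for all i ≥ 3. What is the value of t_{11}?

1024

t_3 = -24  t_4 = -40  t_5 = 16  t_6 = 192  t_7 = 320  t_8 = -128  t_9 = -1536  t_{10} = -2560  t_{11} = 1024.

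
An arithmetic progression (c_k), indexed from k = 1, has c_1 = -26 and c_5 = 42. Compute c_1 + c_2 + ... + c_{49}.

Common difference d = (42 - (-26)) / (5 - 1) = 17.
c_k = -26 + (k - 1)·17.
c_{49} = 790; S = 49·(-26 + 790)/2 = 18718.

18718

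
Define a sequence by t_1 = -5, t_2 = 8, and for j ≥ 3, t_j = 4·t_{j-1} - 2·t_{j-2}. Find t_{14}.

33098752

t_3 = 42;  t_4 = 152;  t_5 = 524;  …;  t_{11} = 831648;  t_{12} = 2839424;  t_{13} = 9694400;  t_{14} = 33098752.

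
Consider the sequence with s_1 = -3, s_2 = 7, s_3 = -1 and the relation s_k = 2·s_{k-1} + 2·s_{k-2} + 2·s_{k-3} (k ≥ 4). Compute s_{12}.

37368

Compute successive terms:
s_4 = 6; s_5 = 24; s_6 = 58; s_7 = 176; s_8 = 516; s_9 = 1500; s_{10} = 4384; s_{11} = 12800; s_{12} = 37368.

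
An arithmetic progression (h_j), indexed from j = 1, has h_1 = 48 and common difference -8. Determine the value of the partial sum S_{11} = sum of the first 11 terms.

88

h_j = 48 + (j - 1)·(-8).
h_{11} = -32; S = 11·(48 + (-32))/2 = 88.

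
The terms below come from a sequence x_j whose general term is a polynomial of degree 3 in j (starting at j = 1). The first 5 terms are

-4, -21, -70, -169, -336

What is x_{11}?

-3774

1st diffs: -17, -49, -99, -167.
2nd diffs: -32, -50, -68.
3rd diffs: -18, -18 (constant).
Newton forward-difference form: x_j = -4 + (-17)·C(j-1,1) + (-32)·C(j-1,2) + (-18)·C(j-1,3).
At j = 11: j-1 = 10, so x_{11} = -4 - 170 - 1440 - 2160 = -3774.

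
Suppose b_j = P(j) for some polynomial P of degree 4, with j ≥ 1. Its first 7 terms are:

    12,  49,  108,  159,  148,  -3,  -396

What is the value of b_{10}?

1st diffs: 37, 59, 51, -11, -151, -393.
2nd diffs: 22, -8, -62, -140, -242.
3rd diffs: -30, -54, -78, -102.
4th diffs: -24, -24, -24 (constant).
Newton forward-difference form: b_j = 12 + 37·C(j-1,1) + 22·C(j-1,2) + (-30)·C(j-1,3) + (-24)·C(j-1,4).
At j = 10: j-1 = 9, so b_{10} = 12 + 333 + 792 - 2520 - 3024 = -4407.

-4407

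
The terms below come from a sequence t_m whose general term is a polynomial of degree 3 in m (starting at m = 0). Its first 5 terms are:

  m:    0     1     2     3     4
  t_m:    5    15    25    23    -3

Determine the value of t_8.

-587

1st diffs: 10, 10, -2, -26.
2nd diffs: 0, -12, -24.
3rd diffs: -12, -12 (constant).
Newton forward-difference form: t_m = 5 + 10·C(m,1) + (-12)·C(m,3).
At m = 8: m = 8, so t_8 = 5 + 80 - 672 = -587.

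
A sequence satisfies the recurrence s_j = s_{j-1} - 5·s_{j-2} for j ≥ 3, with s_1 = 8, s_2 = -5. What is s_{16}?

-366820

Iterate the recurrence:
s_3 = -45, s_4 = -20, s_5 = 205, …, s_{13} = -86120, s_{14} = 199355, s_{15} = 629955, s_{16} = -366820.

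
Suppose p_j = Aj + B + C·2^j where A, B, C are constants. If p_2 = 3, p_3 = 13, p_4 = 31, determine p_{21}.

4194337

Write the equations: 2A + B + 4C = 3; 3A + B + 8C = 13; 4A + B + 16C = 31.
Subtracting the first from the second: A + 4C = 10.
Subtracting the second from the third: A + 8C = 18.
Solving: C = 2, A = 2, then B = -9.
Hence p_{21} = 2·21 + (-9) + 2·2097152 = 4194337.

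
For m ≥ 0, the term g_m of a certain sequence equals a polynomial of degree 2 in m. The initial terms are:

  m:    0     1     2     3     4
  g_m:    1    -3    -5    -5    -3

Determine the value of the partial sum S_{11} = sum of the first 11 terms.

121

1st diffs: -4, -2, 0, 2.
2nd diffs: 2, 2, 2 (constant).
Newton forward-difference form: g_m = 1 + (-4)·C(m,1) + 2·C(m,2).
Continuing: …, 1, 7, 15, 25, …, g_{10} = 51.
Summing m = 0..10 (11 terms) gives 121.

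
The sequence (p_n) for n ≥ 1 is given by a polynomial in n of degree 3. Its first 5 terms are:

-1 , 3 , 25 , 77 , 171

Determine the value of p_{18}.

10675

1st diffs: 4, 22, 52, 94.
2nd diffs: 18, 30, 42.
3rd diffs: 12, 12 (constant).
So p_n = 2n^3 - 3n^2 - n + 1.
Evaluating at n = 18 gives p_{18} = 10675.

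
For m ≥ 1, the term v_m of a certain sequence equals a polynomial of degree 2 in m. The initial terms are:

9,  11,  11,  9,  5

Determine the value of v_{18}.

-229

1st diffs: 2, 0, -2, -4.
2nd diffs: -2, -2, -2 (constant).
Newton forward-difference form: v_m = 9 + 2·C(m-1,1) + (-2)·C(m-1,2).
At m = 18: m-1 = 17, so v_{18} = 9 + 34 - 272 = -229.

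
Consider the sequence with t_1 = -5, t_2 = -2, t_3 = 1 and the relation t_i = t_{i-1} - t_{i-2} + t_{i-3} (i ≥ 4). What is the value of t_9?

Iterate the recurrence:
t_4 = -2  t_5 = -5  t_6 = -2  t_7 = 1  t_8 = -2  t_9 = -5.

-5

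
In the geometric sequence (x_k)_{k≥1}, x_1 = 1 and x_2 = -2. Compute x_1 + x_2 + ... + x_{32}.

Common ratio r = -2.
x_k = 1·(-2)^(k-1).
S = 1·((-2)^32 - 1)/(-2 - 1) = 1·(4294967296 - 1)/(-3) = -1431655765.

-1431655765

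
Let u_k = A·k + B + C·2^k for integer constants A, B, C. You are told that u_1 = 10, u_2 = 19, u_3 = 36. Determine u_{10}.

Plug in k = 1, 2, 3: A + B + 2C = 10; 2A + B + 4C = 19; 3A + B + 8C = 36.
Subtracting the first from the second: A + 2C = 9.
Subtracting the second from the third: A + 4C = 17.
Solving: C = 4, A = 1, then B = 1.
Hence u_{10} = 1·10 + 1 + 4·1024 = 4107.

4107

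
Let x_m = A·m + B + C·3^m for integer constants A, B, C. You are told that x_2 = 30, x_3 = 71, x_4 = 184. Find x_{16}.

At m = 2, 3, 4: 2A + B + 9C = 30; 3A + B + 27C = 71; 4A + B + 81C = 184.
Subtracting the first from the second: A + 18C = 41.
Subtracting the second from the third: A + 54C = 113.
Solving: C = 2, A = 5, then B = 2.
Therefore x_{16} = 80 + 2 + 2·43046721 = 86093524.

86093524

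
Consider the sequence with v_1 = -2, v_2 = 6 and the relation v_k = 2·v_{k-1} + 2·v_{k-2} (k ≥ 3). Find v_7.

v_3 = 8;  v_4 = 28;  v_5 = 72;  v_6 = 200;  v_7 = 544.

544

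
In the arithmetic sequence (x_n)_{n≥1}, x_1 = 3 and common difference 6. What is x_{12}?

x_n = 3 + (n - 1)·6.
x_{12} = 3 + 11·6 = 69.

69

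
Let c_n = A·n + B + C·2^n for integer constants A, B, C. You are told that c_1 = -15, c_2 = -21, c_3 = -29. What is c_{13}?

The three given values yield: A + B + 2C = -15; 2A + B + 4C = -21; 3A + B + 8C = -29.
Subtracting the first from the second: A + 2C = -6.
Subtracting the second from the third: A + 4C = -8.
Solving: C = -1, A = -4, then B = -9.
Hence c_{13} = -4·13 + (-9) + (-1)·8192 = -8253.

-8253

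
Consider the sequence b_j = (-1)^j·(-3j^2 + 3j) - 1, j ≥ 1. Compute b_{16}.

(-1)^16 = 1; -3j^2 + 3j at j=16 is -720; so b_{16} = -721.

-721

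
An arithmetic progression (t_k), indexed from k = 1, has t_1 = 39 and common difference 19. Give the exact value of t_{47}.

913

t_k = 39 + (k - 1)·19.
t_{47} = 39 + 46·19 = 913.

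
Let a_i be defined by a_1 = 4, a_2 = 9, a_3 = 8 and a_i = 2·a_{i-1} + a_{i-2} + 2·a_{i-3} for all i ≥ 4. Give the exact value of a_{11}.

Iterate the recurrence:
a_4 = 33, a_5 = 92, a_6 = 233, a_7 = 624, a_8 = 1665, a_9 = 4420, a_{10} = 11753, a_{11} = 31256.

31256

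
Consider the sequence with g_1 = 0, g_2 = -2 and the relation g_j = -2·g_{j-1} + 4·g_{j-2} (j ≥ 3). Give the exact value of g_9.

Iterate the recurrence:
g_3 = 4;  g_4 = -16;  g_5 = 48;  g_6 = -160;  g_7 = 512;  g_8 = -1664;  g_9 = 5376.

5376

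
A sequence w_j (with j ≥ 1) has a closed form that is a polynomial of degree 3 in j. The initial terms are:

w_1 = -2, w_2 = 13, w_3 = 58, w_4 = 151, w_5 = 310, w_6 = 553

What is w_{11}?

3658

1st diffs: 15, 45, 93, 159, 243.
2nd diffs: 30, 48, 66, 84.
3rd diffs: 18, 18, 18 (constant).
Newton forward-difference form: w_j = -2 + 15·C(j-1,1) + 30·C(j-1,2) + 18·C(j-1,3).
At j = 11: j-1 = 10, so w_{11} = -2 + 150 + 1350 + 2160 = 3658.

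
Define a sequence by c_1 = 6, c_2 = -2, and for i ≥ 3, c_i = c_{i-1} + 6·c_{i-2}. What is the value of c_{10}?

37318

c_3 = 34, c_4 = 22, c_5 = 226, c_6 = 358, c_7 = 1714, c_8 = 3862, c_9 = 14146, c_{10} = 37318.
(Characteristic roots are 3 and -2.)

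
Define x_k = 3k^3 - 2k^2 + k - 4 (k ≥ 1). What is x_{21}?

26918

x_{21} = 3·21^3 - 2·21^2 + 1·21 - 4 = 26918.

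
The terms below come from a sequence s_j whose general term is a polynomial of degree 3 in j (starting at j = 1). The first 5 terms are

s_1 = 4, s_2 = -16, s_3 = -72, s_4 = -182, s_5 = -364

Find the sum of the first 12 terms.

-18102

1st diffs: -20, -56, -110, -182.
2nd diffs: -36, -54, -72.
3rd diffs: -18, -18 (constant).
Newton forward-difference form: s_j = 4 + (-20)·C(j-1,1) + (-36)·C(j-1,2) + (-18)·C(j-1,3).
Continuing: …, -636, -1016, -1522, -2172, …, s_{12} = -5166.
Summing j = 1..12 (12 terms) gives -18102.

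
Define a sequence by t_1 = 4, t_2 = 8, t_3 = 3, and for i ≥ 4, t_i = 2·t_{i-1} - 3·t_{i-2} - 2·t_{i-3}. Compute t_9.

1083

Applying the relation repeatedly:
t_4 = -26; t_5 = -77; t_6 = -82; t_7 = 119; t_8 = 638; t_9 = 1083.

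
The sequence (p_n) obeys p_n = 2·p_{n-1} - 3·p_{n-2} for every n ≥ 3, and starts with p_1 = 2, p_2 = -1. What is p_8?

Step forward from the initial values:
p_3 = -8  p_4 = -13  p_5 = -2  p_6 = 35  p_7 = 76  p_8 = 47.

47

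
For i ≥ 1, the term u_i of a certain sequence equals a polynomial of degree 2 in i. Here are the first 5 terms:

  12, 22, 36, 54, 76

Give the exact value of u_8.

1st diffs: 10, 14, 18, 22.
2nd diffs: 4, 4, 4 (constant).
So u_i = 2i^2 + 4i + 6.
Evaluating at i = 8 gives u_8 = 166.

166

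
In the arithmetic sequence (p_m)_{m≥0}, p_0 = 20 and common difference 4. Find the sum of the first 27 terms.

1944

p_m = 20 + (m - 0)·4.
p_{26} = 124; S = 27·(20 + 124)/2 = 1944.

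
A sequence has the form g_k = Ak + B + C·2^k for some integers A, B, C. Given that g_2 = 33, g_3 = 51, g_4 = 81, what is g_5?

Write the equations: 2A + B + 4C = 33; 3A + B + 8C = 51; 4A + B + 16C = 81.
Subtracting the first from the second: A + 4C = 18.
Subtracting the second from the third: A + 8C = 30.
Solving: C = 3, A = 6, then B = 9.
So g_k = 6·k + 9 + 3·2^k; at k=5 this is 135.

135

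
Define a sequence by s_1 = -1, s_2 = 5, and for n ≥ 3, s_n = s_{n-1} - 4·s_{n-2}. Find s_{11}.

841

Applying the relation repeatedly:
s_3 = 9  s_4 = -11  s_5 = -47  s_6 = -3  s_7 = 185  s_8 = 197  s_9 = -543  s_{10} = -1331  s_{11} = 841.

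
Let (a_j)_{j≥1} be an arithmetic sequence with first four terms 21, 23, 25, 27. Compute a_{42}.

103

Common difference d = 2.
a_j = 21 + (j - 1)·2.
a_{42} = 21 + 41·2 = 103.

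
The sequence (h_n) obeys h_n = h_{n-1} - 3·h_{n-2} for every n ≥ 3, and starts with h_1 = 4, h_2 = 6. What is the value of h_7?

Step forward from the initial values:
h_3 = -6  h_4 = -24  h_5 = -6  h_6 = 66  h_7 = 84.

84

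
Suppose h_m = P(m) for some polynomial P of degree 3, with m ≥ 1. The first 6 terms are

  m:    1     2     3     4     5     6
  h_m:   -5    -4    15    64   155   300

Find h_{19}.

12559

1st diffs: 1, 19, 49, 91, 145.
2nd diffs: 18, 30, 42, 54.
3rd diffs: 12, 12, 12 (constant).
Newton forward-difference form: h_m = -5 + 1·C(m-1,1) + 18·C(m-1,2) + 12·C(m-1,3).
At m = 19: m-1 = 18, so h_{19} = -5 + 18 + 2754 + 9792 = 12559.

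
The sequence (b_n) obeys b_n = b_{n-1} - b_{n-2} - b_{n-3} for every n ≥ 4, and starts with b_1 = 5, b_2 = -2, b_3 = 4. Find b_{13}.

-49

Compute successive terms:
b_4 = 1; b_5 = -1; b_6 = -6; b_7 = -6; b_8 = 1; b_9 = 13; b_{10} = 18; b_{11} = 4; b_{12} = -27; b_{13} = -49.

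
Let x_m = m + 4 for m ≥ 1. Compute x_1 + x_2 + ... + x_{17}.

Over m = 1..17: Σm = 153.
Total = (1)·153 + (4)·17 = 221.

221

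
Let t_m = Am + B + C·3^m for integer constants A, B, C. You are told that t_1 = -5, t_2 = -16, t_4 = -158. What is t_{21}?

The three given values yield: A + B + 3C = -5; 2A + B + 9C = -16; 4A + B + 81C = -158.
Subtracting the first from the second: A + 6C = -11.
Subtracting the second from the third: 2A + 72C = -142.
Solving: C = -2, A = 1, then B = 0.
Therefore t_{21} = 21 + 0 + (-2)·10460353203 = -20920706385.

-20920706385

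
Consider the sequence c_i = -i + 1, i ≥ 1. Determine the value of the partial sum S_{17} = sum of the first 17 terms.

-136

Over i = 1..17: Σi = 153.
Total = (-1)·153 + (1)·17 = -136.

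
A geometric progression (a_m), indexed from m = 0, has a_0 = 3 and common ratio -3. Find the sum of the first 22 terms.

-23535794706

a_m = 3·(-3)^(m-0).
S = 3·((-3)^22 - 1)/(-3 - 1) = 3·(31381059609 - 1)/(-4) = -23535794706.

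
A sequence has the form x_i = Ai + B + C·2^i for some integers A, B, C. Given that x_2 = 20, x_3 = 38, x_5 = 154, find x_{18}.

At i = 2, 3, 5: 2A + B + 4C = 20; 3A + B + 8C = 38; 5A + B + 32C = 154.
Subtracting the first from the second: A + 4C = 18.
Subtracting the second from the third: 2A + 24C = 116.
Solving: C = 5, A = -2, then B = 4.
Therefore x_{18} = -36 + 4 + 5·262144 = 1310688.

1310688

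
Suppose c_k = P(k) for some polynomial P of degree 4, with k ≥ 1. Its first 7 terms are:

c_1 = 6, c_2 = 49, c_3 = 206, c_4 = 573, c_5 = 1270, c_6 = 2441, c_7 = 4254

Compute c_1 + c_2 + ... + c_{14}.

189637

1st diffs: 43, 157, 367, 697, 1171, 1813.
2nd diffs: 114, 210, 330, 474, 642.
3rd diffs: 96, 120, 144, 168.
4th diffs: 24, 24, 24 (constant).
So c_k = k^4 + 6k^3 - 4k^2 - 2k + 5.
Continuing: …, 6901, 10598, 15585, 22126, …, c_{14} = 54073.
Summing k = 1..14 (14 terms) gives 189637.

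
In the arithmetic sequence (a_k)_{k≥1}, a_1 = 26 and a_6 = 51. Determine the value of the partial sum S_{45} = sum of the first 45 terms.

6120

Common difference d = (51 - 26) / (6 - 1) = 5.
a_k = 26 + (k - 1)·5.
a_{45} = 246; S = 45·(26 + 246)/2 = 6120.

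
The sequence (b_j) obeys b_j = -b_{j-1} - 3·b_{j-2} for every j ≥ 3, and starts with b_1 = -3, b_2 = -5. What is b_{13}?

3077

Step forward from the initial values:
b_3 = 14  b_4 = 1  b_5 = -43  …  b_{10} = 685  b_{11} = -511  b_{12} = -1544  b_{13} = 3077.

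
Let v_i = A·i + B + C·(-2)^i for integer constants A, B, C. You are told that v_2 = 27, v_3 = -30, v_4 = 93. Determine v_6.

339

At i = 2, 3, 4: 2A + B + 4C = 27; 3A + B - 8C = -30; 4A + B + 16C = 93.
Subtracting the first from the second: A - 12C = -57.
Subtracting the second from the third: A + 24C = 123.
Solving: C = 5, A = 3, then B = 1.
Therefore v_6 = 18 + 1 + 5·64 = 339.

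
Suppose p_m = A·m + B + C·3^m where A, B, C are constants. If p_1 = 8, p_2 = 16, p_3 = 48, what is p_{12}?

1062840

Write the equations: A + B + 3C = 8; 2A + B + 9C = 16; 3A + B + 27C = 48.
Subtracting the first from the second: A + 6C = 8.
Subtracting the second from the third: A + 18C = 32.
Solving: C = 2, A = -4, then B = 6.
Therefore p_{12} = -48 + 6 + 2·531441 = 1062840.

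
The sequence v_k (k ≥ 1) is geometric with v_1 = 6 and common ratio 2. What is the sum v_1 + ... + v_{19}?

3145722

v_k = 6·2^(k-1).
S = 6·(2^19 - 1)/(2 - 1) = 6·(524288 - 1)/(1) = 3145722.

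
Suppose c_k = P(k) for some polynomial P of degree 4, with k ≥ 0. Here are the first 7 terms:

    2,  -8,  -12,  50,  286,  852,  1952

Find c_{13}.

1st diffs: -10, -4, 62, 236, 566, 1100.
2nd diffs: 6, 66, 174, 330, 534.
3rd diffs: 60, 108, 156, 204.
4th diffs: 48, 48, 48 (constant).
So c_k = 2k^4 - 2k^3 - 5k^2 - 5k + 2.
Evaluating at k = 13 gives c_{13} = 51820.

51820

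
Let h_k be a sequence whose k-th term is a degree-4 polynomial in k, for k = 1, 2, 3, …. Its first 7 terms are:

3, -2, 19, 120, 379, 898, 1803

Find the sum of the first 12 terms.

51164

1st diffs: -5, 21, 101, 259, 519, 905.
2nd diffs: 26, 80, 158, 260, 386.
3rd diffs: 54, 78, 102, 126.
4th diffs: 24, 24, 24 (constant).
So h_k = k^4 - k^3 - 6k^2 + 5k + 4.
Continuing: …, 3244, 5395, 8454, 12643, …, h_{12} = 18208.
Summing k = 1..12 (12 terms) gives 51164.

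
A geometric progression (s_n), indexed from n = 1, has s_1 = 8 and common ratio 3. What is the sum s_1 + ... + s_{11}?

708584

s_n = 8·3^(n-1).
S = 8·(3^11 - 1)/(3 - 1) = 8·(177147 - 1)/(2) = 708584.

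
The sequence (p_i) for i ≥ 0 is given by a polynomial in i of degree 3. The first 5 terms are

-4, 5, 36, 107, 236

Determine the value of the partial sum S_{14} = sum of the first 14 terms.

1st diffs: 9, 31, 71, 129.
2nd diffs: 22, 40, 58.
3rd diffs: 18, 18 (constant).
So p_i = 3i^3 + 2i^2 + 4i - 4.
Continuing: …, 441, 740, 1151, 1692, …, p_{13} = 6977.
Summing i = 0..13 (14 terms) gives 26789.

26789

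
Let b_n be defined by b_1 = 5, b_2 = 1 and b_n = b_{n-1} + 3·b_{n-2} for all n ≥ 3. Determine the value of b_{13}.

Step forward from the initial values:
b_3 = 16;  b_4 = 19;  b_5 = 67;  …;  b_{10} = 3763;  b_{11} = 8779;  b_{12} = 20068;  b_{13} = 46405.

46405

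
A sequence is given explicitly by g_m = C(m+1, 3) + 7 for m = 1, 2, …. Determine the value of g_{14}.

462

C(15, 3) = 455, so g_{14} = 462.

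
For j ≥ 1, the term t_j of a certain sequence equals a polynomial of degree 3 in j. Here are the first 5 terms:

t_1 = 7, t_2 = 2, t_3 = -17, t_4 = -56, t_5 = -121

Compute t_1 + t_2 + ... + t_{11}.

-4488

1st diffs: -5, -19, -39, -65.
2nd diffs: -14, -20, -26.
3rd diffs: -6, -6 (constant).
Newton forward-difference form: t_j = 7 + (-5)·C(j-1,1) + (-14)·C(j-1,2) + (-6)·C(j-1,3).
Continuing: …, -218, -353, -532, -761, …, t_{11} = -1393.
Summing j = 1..11 (11 terms) gives -4488.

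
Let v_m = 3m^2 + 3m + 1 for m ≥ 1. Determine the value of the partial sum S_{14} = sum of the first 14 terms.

Over m = 1..14: Σm = 105, Σm² = 1015.
Total = (3)·1015 + (3)·105 + (1)·14 = 3374.

3374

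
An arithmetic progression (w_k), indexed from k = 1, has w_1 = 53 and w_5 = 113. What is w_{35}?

563

Common difference d = (113 - 53) / (5 - 1) = 15.
w_k = 53 + (k - 1)·15.
w_{35} = 53 + 34·15 = 563.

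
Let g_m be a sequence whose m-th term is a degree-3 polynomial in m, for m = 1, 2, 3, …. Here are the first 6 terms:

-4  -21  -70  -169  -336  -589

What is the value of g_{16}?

-11809

1st diffs: -17, -49, -99, -167, -253.
2nd diffs: -32, -50, -68, -86.
3rd diffs: -18, -18, -18 (constant).
Newton forward-difference form: g_m = -4 + (-17)·C(m-1,1) + (-32)·C(m-1,2) + (-18)·C(m-1,3).
At m = 16: m-1 = 15, so g_{16} = -4 - 255 - 3360 - 8190 = -11809.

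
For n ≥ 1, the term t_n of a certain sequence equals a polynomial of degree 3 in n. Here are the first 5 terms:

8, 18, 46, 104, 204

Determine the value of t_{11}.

2358

1st diffs: 10, 28, 58, 100.
2nd diffs: 18, 30, 42.
3rd diffs: 12, 12 (constant).
Newton forward-difference form: t_n = 8 + 10·C(n-1,1) + 18·C(n-1,2) + 12·C(n-1,3).
At n = 11: n-1 = 10, so t_{11} = 8 + 100 + 810 + 1440 = 2358.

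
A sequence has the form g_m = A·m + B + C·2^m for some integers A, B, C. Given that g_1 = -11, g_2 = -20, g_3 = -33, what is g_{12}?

-8254

The three given values yield: A + B + 2C = -11; 2A + B + 4C = -20; 3A + B + 8C = -33.
Subtracting the first from the second: A + 2C = -9.
Subtracting the second from the third: A + 4C = -13.
Solving: C = -2, A = -5, then B = -2.
Therefore g_{12} = -60 + (-2) + (-2)·4096 = -8254.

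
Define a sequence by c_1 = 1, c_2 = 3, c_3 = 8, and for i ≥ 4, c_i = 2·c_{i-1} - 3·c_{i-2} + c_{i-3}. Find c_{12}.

-317

Applying the relation repeatedly:
c_4 = 8; c_5 = -5; c_6 = -26; c_7 = -29; c_8 = 15; c_9 = 91; c_{10} = 108; c_{11} = -42; c_{12} = -317.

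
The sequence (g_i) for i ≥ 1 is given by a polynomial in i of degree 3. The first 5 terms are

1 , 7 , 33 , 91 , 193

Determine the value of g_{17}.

9217

1st diffs: 6, 26, 58, 102.
2nd diffs: 20, 32, 44.
3rd diffs: 12, 12 (constant).
So g_i = 2i^3 - 2i^2 - 2i + 3.
Evaluating at i = 17 gives g_{17} = 9217.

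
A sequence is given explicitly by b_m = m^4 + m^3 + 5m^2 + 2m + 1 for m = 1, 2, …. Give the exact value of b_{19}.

b_{19} = 1·19^4 + 1·19^3 + 5·19^2 + 2·19 + 1 = 139024.

139024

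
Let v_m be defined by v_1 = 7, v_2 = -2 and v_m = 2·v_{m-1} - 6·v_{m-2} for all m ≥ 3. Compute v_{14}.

v_3 = -46, v_4 = -80, v_5 = 116, …, v_{11} = 53792, v_{12} = 126208, v_{13} = -70336, v_{14} = -897920.

-897920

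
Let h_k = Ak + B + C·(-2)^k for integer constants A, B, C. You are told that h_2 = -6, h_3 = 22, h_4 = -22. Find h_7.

At k = 2, 3, 4: 2A + B + 4C = -6; 3A + B - 8C = 22; 4A + B + 16C = -22.
Subtracting the first from the second: A - 12C = 28.
Subtracting the second from the third: A + 24C = -44.
Solving: C = -2, A = 4, then B = -6.
So h_k = 4·k + (-6) + (-2)·(-2)^k; at k=7 this is 278.

278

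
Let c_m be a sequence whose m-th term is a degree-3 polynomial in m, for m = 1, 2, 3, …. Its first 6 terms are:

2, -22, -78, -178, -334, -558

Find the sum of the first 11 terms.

-10538

1st diffs: -24, -56, -100, -156, -224.
2nd diffs: -32, -44, -56, -68.
3rd diffs: -12, -12, -12 (constant).
Newton forward-difference form: c_m = 2 + (-24)·C(m-1,1) + (-32)·C(m-1,2) + (-12)·C(m-1,3).
Continuing: …, -862, -1258, -1758, -2374, …, c_{11} = -3118.
Summing m = 1..11 (11 terms) gives -10538.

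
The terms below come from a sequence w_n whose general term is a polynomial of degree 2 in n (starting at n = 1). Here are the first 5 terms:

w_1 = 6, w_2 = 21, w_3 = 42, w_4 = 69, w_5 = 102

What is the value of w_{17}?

1st diffs: 15, 21, 27, 33.
2nd diffs: 6, 6, 6 (constant).
Newton forward-difference form: w_n = 6 + 15·C(n-1,1) + 6·C(n-1,2).
At n = 17: n-1 = 16, so w_{17} = 6 + 240 + 720 = 966.

966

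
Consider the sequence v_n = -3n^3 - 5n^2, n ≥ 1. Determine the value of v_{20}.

-26000

v_{20} = -3·20^3 - 5·20^2 = -26000.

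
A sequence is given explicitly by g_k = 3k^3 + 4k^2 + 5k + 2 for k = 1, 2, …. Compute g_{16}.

g_{16} = 3·16^3 + 4·16^2 + 5·16 + 2 = 13394.

13394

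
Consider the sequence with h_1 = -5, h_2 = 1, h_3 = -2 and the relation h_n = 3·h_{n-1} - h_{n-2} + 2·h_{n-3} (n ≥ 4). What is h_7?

Applying the relation repeatedly:
h_4 = -17; h_5 = -47; h_6 = -128; h_7 = -371.

-371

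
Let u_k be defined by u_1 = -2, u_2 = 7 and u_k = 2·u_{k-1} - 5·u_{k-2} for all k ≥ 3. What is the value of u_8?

Compute successive terms:
u_3 = 24  u_4 = 13  u_5 = -94  u_6 = -253  u_7 = -36  u_8 = 1193.

1193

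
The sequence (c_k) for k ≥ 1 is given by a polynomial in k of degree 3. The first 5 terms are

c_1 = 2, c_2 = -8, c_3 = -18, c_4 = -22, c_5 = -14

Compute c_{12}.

1st diffs: -10, -10, -4, 8.
2nd diffs: 0, 6, 12.
3rd diffs: 6, 6 (constant).
Newton forward-difference form: c_k = 2 + (-10)·C(k-1,1) + 6·C(k-1,3).
At k = 12: k-1 = 11, so c_{12} = 2 - 110 + 990 = 882.

882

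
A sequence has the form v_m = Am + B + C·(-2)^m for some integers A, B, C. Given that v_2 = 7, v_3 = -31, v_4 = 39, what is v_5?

Write the equations: 2A + B + 4C = 7; 3A + B - 8C = -31; 4A + B + 16C = 39.
Subtracting the first from the second: A - 12C = -38.
Subtracting the second from the third: A + 24C = 70.
Solving: C = 3, A = -2, then B = -1.
So v_m = -2·m + (-1) + 3·(-2)^m; at m=5 this is -107.

-107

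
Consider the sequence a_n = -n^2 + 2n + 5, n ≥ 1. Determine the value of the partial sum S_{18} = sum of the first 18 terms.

-1677

Over n = 1..18: Σn = 171, Σn² = 2109.
Total = (-1)·2109 + (2)·171 + (5)·18 = -1677.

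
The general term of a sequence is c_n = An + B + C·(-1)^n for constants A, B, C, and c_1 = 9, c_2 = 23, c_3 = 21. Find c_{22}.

Plug in n = 1, 2, 3: A + B - C = 9; 2A + B + C = 23; 3A + B - C = 21.
Subtracting the first from the second: A + 2C = 14.
Subtracting the second from the third: A - 2C = -2.
Solving: C = 4, A = 6, then B = 7.
Therefore c_{22} = 132 + 7 + 4·1 = 143.

143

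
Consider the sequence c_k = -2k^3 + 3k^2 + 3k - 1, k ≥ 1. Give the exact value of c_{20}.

c_{20} = -2·20^3 + 3·20^2 + 3·20 - 1 = -14741.

-14741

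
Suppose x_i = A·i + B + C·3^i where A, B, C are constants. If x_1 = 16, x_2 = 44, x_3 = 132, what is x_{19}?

5811307300

At i = 1, 2, 3: A + B + 3C = 16; 2A + B + 9C = 44; 3A + B + 27C = 132.
Subtracting the first from the second: A + 6C = 28.
Subtracting the second from the third: A + 18C = 88.
Solving: C = 5, A = -2, then B = 3.
Therefore x_{19} = -38 + 3 + 5·1162261467 = 5811307300.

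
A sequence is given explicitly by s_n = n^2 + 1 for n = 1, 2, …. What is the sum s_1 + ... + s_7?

Over n = 1..7: Σn = 28, Σn² = 140.
Total = (1)·140 + (1)·7 = 147.

147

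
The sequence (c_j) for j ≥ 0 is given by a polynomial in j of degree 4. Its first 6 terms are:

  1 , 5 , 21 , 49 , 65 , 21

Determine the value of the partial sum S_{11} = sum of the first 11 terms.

-8877

1st diffs: 4, 16, 28, 16, -44.
2nd diffs: 12, 12, -12, -60.
3rd diffs: 0, -24, -48.
4th diffs: -24, -24 (constant).
So c_j = -j^4 + 6j^3 - 5j^2 + 4j + 1.
Continuing: …, -155, -559, -1311, -2555, …, c_{10} = -4459.
Summing j = 0..10 (11 terms) gives -8877.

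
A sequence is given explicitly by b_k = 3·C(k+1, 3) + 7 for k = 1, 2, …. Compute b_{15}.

1687

C(16, 3) = 560, so b_{15} = 1687.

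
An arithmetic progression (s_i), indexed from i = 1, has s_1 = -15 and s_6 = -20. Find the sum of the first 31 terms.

Common difference d = (-20 - (-15)) / (6 - 1) = -1.
s_i = -15 + (i - 1)·(-1).
s_{31} = -45; S = 31·(-15 + (-45))/2 = -930.

-930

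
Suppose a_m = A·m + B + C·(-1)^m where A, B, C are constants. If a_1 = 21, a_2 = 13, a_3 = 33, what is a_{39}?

249

Write the equations: A + B - C = 21; 2A + B + C = 13; 3A + B - C = 33.
Subtracting the first from the second: A + 2C = -8.
Subtracting the second from the third: A - 2C = 20.
Solving: C = -7, A = 6, then B = 8.
Therefore a_{39} = 234 + 8 + (-7)·(-1) = 249.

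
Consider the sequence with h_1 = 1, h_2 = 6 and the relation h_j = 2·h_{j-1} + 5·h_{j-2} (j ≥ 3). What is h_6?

h_3 = 17;  h_4 = 64;  h_5 = 213;  h_6 = 746.

746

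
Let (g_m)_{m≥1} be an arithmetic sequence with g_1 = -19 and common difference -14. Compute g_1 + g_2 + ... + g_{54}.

-21060

g_m = -19 + (m - 1)·(-14).
g_{54} = -761; S = 54·(-19 + (-761))/2 = -21060.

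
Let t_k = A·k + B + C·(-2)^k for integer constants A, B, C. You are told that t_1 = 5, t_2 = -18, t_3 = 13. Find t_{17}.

At k = 1, 2, 3: A + B - 2C = 5; 2A + B + 4C = -18; 3A + B - 8C = 13.
Subtracting the first from the second: A + 6C = -23.
Subtracting the second from the third: A - 12C = 31.
Solving: C = -3, A = -5, then B = 4.
Hence t_{17} = -5·17 + 4 + (-3)·(-131072) = 393135.

393135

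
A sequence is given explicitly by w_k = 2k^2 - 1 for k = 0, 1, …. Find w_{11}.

241

w_{11} = 2·11^2 - 1 = 241.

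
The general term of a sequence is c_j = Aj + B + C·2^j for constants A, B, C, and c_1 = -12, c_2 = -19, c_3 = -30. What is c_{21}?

At j = 1, 2, 3: A + B + 2C = -12; 2A + B + 4C = -19; 3A + B + 8C = -30.
Subtracting the first from the second: A + 2C = -7.
Subtracting the second from the third: A + 4C = -11.
Solving: C = -2, A = -3, then B = -5.
Therefore c_{21} = -63 + (-5) + (-2)·2097152 = -4194372.

-4194372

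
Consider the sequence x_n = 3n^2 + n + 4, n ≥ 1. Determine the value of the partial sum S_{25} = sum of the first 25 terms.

Over n = 1..25: Σn = 325, Σn² = 5525.
Total = (3)·5525 + (1)·325 + (4)·25 = 17000.

17000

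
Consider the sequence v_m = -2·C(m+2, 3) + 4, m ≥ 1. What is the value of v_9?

-326

C(11, 3) = 165, so v_9 = -326.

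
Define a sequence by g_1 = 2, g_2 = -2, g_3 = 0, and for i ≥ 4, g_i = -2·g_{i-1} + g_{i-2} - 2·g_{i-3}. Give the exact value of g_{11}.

5208

Applying the relation repeatedly:
g_4 = -6;  g_5 = 16;  g_6 = -38;  g_7 = 104;  g_8 = -278;  g_9 = 736;  g_{10} = -1958;  g_{11} = 5208.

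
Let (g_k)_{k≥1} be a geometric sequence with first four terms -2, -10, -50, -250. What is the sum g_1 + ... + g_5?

Common ratio r = 5.
g_k = (-2)·5^(k-1).
S = (-2)·(5^5 - 1)/(5 - 1) = (-2)·(3125 - 1)/(4) = -1562.

-1562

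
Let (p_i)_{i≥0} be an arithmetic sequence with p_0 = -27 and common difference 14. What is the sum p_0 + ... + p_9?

360

p_i = -27 + (i - 0)·14.
p_9 = 99; S = 10·(-27 + 99)/2 = 360.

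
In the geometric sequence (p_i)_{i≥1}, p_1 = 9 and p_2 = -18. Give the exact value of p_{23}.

Common ratio r = -2.
p_i = 9·(-2)^(i-1).
p_{23} = 9·(-2)^22 = 37748736.

37748736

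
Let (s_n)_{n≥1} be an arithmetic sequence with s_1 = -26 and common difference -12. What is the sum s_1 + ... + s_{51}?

s_n = -26 + (n - 1)·(-12).
s_{51} = -626; S = 51·(-26 + (-626))/2 = -16626.

-16626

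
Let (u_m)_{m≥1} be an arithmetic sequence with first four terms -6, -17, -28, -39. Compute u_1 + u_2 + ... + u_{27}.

-4023

Common difference d = -11.
u_m = -6 + (m - 1)·(-11).
u_{27} = -292; S = 27·(-6 + (-292))/2 = -4023.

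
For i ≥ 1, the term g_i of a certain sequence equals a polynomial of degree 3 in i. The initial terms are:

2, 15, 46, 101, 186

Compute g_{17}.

5730

1st diffs: 13, 31, 55, 85.
2nd diffs: 18, 24, 30.
3rd diffs: 6, 6 (constant).
So g_i = i^3 + 3i^2 - 3i + 1.
Evaluating at i = 17 gives g_{17} = 5730.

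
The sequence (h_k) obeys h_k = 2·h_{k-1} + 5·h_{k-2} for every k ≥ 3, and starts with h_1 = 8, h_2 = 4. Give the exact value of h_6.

Applying the relation repeatedly:
h_3 = 48;  h_4 = 116;  h_5 = 472;  h_6 = 1524.

1524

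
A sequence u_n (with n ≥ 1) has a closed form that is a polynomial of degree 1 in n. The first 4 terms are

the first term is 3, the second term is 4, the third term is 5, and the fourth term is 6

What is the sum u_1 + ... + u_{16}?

168

1st diffs: 1, 1, 1 (constant).
So u_n = n + 2.
Continuing: …, 7, 8, 9, 10, …, u_{16} = 18.
Summing n = 1..16 (16 terms) gives 168.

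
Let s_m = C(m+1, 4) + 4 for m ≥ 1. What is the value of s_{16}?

2384

C(17, 4) = 2380, so s_{16} = 2384.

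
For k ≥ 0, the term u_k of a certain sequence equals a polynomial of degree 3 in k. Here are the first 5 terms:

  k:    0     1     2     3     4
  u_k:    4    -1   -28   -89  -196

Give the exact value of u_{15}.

1st diffs: -5, -27, -61, -107.
2nd diffs: -22, -34, -46.
3rd diffs: -12, -12 (constant).
Newton forward-difference form: u_k = 4 + (-5)·C(k,1) + (-22)·C(k,2) + (-12)·C(k,3).
At k = 15: k = 15, so u_{15} = 4 - 75 - 2310 - 5460 = -7841.

-7841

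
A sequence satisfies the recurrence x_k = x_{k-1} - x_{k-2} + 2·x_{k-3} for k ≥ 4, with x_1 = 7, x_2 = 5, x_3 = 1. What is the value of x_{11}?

Iterate the recurrence:
x_4 = 10; x_5 = 19; x_6 = 11; x_7 = 12; x_8 = 39; x_9 = 49; x_{10} = 34; x_{11} = 63.

63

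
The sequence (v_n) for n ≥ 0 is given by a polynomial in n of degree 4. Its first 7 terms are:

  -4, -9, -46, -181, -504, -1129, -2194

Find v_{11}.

-20629

1st diffs: -5, -37, -135, -323, -625, -1065.
2nd diffs: -32, -98, -188, -302, -440.
3rd diffs: -66, -90, -114, -138.
4th diffs: -24, -24, -24 (constant).
So v_n = -n^4 - 5n^3 + 6n^2 - 5n - 4.
Evaluating at n = 11 gives v_{11} = -20629.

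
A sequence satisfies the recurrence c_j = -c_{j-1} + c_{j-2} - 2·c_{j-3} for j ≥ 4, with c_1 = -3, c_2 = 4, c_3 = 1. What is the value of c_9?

Applying the relation repeatedly:
c_4 = 9;  c_5 = -16;  c_6 = 23;  c_7 = -57;  c_8 = 112;  c_9 = -215.

-215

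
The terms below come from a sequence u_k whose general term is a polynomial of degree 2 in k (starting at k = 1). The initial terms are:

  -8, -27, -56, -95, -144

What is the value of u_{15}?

1st diffs: -19, -29, -39, -49.
2nd diffs: -10, -10, -10 (constant).
So u_k = -5k^2 - 4k + 1.
Evaluating at k = 15 gives u_{15} = -1184.

-1184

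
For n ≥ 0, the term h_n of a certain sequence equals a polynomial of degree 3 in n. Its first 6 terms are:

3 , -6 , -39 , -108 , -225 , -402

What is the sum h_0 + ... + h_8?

-3825

1st diffs: -9, -33, -69, -117, -177.
2nd diffs: -24, -36, -48, -60.
3rd diffs: -12, -12, -12 (constant).
Newton forward-difference form: h_n = 3 + (-9)·C(n,1) + (-24)·C(n,2) + (-12)·C(n,3).
Continuing: -651, -984, -1413.
Summing n = 0..8 (9 terms) gives -3825.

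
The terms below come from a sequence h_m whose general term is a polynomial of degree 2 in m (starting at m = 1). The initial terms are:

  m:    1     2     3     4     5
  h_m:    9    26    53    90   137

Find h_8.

1st diffs: 17, 27, 37, 47.
2nd diffs: 10, 10, 10 (constant).
Newton forward-difference form: h_m = 9 + 17·C(m-1,1) + 10·C(m-1,2).
At m = 8: m-1 = 7, so h_8 = 9 + 119 + 210 = 338.

338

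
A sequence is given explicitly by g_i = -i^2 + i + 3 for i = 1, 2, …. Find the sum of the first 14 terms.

Over i = 1..14: Σi = 105, Σi² = 1015.
Total = (-1)·1015 + (1)·105 + (3)·14 = -868.

-868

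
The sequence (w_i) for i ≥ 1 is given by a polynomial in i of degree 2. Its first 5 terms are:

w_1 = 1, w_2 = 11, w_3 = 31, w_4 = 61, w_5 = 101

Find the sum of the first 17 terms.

1st diffs: 10, 20, 30, 40.
2nd diffs: 10, 10, 10 (constant).
Newton forward-difference form: w_i = 1 + 10·C(i-1,1) + 10·C(i-1,2).
Continuing: …, 151, 211, 281, 361, …, w_{17} = 1361.
Summing i = 1..17 (17 terms) gives 8177.

8177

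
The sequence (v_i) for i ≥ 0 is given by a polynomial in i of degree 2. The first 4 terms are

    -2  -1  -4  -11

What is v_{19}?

1st diffs: 1, -3, -7.
2nd diffs: -4, -4 (constant).
Newton forward-difference form: v_i = -2 + 1·C(i,1) + (-4)·C(i,2).
At i = 19: i = 19, so v_{19} = -2 + 19 - 684 = -667.

-667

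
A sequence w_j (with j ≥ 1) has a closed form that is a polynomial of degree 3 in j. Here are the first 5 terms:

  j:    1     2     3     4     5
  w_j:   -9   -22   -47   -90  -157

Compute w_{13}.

-2277

1st diffs: -13, -25, -43, -67.
2nd diffs: -12, -18, -24.
3rd diffs: -6, -6 (constant).
Newton forward-difference form: w_j = -9 + (-13)·C(j-1,1) + (-12)·C(j-1,2) + (-6)·C(j-1,3).
At j = 13: j-1 = 12, so w_{13} = -9 - 156 - 792 - 1320 = -2277.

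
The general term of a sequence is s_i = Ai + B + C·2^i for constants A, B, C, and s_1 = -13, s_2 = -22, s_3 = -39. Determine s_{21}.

Plug in i = 1, 2, 3: A + B + 2C = -13; 2A + B + 4C = -22; 3A + B + 8C = -39.
Subtracting the first from the second: A + 2C = -9.
Subtracting the second from the third: A + 4C = -17.
Solving: C = -4, A = -1, then B = -4.
Hence s_{21} = -1·21 + (-4) + (-4)·2097152 = -8388633.

-8388633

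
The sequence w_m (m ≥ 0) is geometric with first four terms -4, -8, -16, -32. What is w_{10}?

-4096

Common ratio r = 2.
w_m = (-4)·2^(m-0).
w_{10} = (-4)·2^10 = -4096.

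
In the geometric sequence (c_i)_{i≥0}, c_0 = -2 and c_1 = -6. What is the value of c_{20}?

-6973568802

Common ratio r = 3.
c_i = (-2)·3^(i-0).
c_{20} = (-2)·3^20 = -6973568802.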